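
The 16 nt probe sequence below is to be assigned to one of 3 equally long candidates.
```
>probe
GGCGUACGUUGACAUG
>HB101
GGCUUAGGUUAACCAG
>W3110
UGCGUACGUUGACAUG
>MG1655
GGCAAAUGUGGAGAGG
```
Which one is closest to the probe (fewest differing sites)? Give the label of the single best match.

HB101 differs at 5 sites; W3110 differs at 1 site; MG1655 differs at 6 sites. The closest is W3110.

W3110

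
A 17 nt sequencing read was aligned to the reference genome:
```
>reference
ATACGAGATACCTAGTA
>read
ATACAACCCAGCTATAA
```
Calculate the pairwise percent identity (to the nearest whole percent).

59%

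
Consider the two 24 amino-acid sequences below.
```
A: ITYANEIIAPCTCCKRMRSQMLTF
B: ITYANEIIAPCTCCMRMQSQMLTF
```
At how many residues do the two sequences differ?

Comparing position by position, 2 residues differ: 15 (K/M), 18 (R/Q).

2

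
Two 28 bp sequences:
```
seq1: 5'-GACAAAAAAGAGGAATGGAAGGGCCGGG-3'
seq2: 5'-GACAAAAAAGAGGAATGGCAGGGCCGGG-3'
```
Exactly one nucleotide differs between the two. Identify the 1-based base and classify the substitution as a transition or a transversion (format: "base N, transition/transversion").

The sequences differ only at base 19: A→C (purine→pyrimidine), a transversion.

base 19, transversion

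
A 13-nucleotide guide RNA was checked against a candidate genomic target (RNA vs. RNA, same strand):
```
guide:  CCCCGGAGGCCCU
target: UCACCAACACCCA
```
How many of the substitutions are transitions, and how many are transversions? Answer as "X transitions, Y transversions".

Transitions (purine↔purine or pyrimidine↔pyrimidine): 1 C→U, 6 G→A, 9 G→A.
Transversions (purine↔pyrimidine): 3 C→A, 5 G→C, 8 G→C, 13 U→A.

3 transitions, 4 transversions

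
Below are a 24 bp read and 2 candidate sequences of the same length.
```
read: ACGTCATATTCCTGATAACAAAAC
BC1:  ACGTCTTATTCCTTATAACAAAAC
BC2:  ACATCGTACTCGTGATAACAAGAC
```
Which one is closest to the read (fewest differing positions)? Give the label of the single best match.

Hamming distances to read — BC1: 2; BC2: 5.
Smallest is BC1 with 2 mismatches.

BC1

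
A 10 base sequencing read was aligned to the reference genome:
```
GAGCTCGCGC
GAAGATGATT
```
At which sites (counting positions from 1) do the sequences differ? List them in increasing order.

3, 4, 5, 6, 8, 9, 10

Differences at site 3 (G→A), site 4 (C→G), site 5 (T→A), site 6 (C→T), site 8 (C→A), site 9 (G→T), site 10 (C→T).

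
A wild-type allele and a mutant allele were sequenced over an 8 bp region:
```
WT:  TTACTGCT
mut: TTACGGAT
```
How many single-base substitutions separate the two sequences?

Mismatches (1-based): site 5: T→G; site 7: C→A.

2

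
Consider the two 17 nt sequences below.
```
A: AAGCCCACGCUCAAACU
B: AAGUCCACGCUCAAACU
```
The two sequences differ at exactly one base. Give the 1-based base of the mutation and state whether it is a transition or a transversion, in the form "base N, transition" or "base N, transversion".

base 4, transition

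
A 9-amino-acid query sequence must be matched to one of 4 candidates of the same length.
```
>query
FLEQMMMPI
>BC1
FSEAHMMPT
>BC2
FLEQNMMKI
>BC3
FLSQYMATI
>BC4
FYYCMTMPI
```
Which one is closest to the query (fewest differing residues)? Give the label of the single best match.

BC2

BC1 differs at 4 residues; BC2 differs at 2 residues; BC3 differs at 4 residues; BC4 differs at 4 residues. The closest is BC2.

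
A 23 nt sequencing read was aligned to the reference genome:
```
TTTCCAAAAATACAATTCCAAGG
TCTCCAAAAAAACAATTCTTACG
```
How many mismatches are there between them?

5

Comparing position by position, 5 sites differ: 2 (T/C), 11 (T/A), 19 (C/T), 20 (A/T), 22 (G/C).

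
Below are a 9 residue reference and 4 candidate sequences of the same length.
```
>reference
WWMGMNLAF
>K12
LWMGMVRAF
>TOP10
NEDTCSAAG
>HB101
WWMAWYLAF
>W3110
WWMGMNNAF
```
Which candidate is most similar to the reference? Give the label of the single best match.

W3110

Hamming distances to reference — K12: 3; TOP10: 8; HB101: 3; W3110: 1.
Smallest is W3110 with 1 mismatch.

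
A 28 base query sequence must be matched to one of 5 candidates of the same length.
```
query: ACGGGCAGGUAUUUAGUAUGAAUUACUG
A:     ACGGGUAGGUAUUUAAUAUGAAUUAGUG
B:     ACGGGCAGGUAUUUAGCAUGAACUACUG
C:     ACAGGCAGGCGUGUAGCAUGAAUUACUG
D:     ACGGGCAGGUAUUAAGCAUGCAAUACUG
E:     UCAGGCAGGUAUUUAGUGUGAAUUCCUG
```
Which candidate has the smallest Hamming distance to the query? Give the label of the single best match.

B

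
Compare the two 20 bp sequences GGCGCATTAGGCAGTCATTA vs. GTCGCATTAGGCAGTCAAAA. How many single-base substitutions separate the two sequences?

The sequences differ at positions 2, 18, 19 (1-based) — 3 in total.

3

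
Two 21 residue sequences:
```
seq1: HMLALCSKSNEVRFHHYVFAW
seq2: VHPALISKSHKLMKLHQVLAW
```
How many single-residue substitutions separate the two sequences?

12

Comparing position by position, 12 positions differ: 1 (H/V), 2 (M/H), 3 (L/P), 6 (C/I), 10 (N/H), 11 (E/K), 12 (V/L), 13 (R/M), 14 (F/K), 15 (H/L), 17 (Y/Q), 19 (F/L).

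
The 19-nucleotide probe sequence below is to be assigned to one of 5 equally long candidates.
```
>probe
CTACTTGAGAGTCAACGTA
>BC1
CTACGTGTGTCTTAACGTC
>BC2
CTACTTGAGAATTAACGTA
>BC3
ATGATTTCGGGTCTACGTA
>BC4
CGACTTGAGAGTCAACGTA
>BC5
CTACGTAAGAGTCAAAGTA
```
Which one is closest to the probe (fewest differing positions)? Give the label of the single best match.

Hamming distances to probe — BC1: 6; BC2: 2; BC3: 7; BC4: 1; BC5: 3.
Smallest is BC4 with 1 mismatch.

BC4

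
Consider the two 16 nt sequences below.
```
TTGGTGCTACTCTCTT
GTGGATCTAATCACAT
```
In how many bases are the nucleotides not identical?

Comparing position by position, 6 bases differ: 1 (T/G), 5 (T/A), 6 (G/T), 10 (C/A), 13 (T/A), 15 (T/A).

6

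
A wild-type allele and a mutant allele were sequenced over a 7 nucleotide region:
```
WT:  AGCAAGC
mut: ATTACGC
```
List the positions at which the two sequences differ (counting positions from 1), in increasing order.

Differences at position 2 (G→T), position 3 (C→T), position 5 (A→C).

2, 3, 5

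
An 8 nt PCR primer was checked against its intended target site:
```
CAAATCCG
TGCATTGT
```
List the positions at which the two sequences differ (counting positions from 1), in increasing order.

1, 2, 3, 6, 7, 8

Differences at position 1 (C→T), position 2 (A→G), position 3 (A→C), position 6 (C→T), position 7 (C→G), position 8 (G→T).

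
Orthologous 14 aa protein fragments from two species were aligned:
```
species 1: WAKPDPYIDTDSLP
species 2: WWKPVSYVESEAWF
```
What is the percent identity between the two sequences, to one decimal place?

28.6%

Mismatches at positions 2, 5, 6, 8, 9, 10, 11, 12, 13, 14 (1-based): 10 of 14.
Identical positions: 4/14 = 28.57% → 28.6%.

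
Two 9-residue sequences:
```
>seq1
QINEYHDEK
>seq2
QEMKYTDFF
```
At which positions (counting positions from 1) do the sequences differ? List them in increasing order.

2, 3, 4, 6, 8, 9

Differences at position 2 (I→E), position 3 (N→M), position 4 (E→K), position 6 (H→T), position 8 (E→F), position 9 (K→F).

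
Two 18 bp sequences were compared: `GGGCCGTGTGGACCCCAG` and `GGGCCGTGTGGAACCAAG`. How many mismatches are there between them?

2

Comparing position by position, 2 positions differ: 13 (C/A), 16 (C/A).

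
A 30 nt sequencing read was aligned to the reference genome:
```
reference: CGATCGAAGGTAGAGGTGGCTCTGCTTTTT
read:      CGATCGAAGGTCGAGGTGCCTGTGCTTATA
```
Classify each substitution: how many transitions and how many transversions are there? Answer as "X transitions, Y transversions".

Transitions (purine↔purine or pyrimidine↔pyrimidine): none.
Transversions (purine↔pyrimidine): 12 A→C, 19 G→C, 22 C→G, 28 T→A, 30 T→A.

0 transitions, 5 transversions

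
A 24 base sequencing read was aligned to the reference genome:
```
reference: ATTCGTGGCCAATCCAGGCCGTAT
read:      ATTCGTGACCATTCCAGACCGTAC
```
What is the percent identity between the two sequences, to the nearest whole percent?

Mismatches at positions 8, 12, 18, 24 (1-based): 4 of 24.
Identical positions: 20/24 = 83.33% → 83%.

83%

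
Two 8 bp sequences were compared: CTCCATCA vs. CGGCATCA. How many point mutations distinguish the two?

2

The sequences differ at sites 2, 3 (1-based) — 2 in total.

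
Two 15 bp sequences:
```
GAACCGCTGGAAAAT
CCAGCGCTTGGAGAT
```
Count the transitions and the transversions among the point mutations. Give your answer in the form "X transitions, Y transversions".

2 transitions, 4 transversions

Transitions (purine↔purine or pyrimidine↔pyrimidine): 11 A→G, 13 A→G.
Transversions (purine↔pyrimidine): 1 G→C, 2 A→C, 4 C→G, 9 G→T.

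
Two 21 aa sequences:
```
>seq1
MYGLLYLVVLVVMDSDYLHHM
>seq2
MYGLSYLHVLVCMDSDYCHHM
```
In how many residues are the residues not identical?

The sequences differ at residues 5, 8, 12, 18 (1-based) — 4 in total.

4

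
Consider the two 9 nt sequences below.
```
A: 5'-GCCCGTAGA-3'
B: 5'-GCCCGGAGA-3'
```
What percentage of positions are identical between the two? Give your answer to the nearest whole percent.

89%

1 position differs (6), so 8 of 9 match: 8/9 = 88.89%.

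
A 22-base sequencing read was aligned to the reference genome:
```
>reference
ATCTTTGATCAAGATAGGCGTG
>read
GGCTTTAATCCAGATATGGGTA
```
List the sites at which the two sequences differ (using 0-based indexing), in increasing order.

0, 1, 6, 10, 16, 18, 21

Scanning 0-based: 0: A/G; 1: T/G; 6: G/A; 10: A/C; 16: G/T; 18: C/G; 21: G/A.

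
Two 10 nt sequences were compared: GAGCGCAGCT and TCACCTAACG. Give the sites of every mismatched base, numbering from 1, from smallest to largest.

1, 2, 3, 5, 6, 8, 10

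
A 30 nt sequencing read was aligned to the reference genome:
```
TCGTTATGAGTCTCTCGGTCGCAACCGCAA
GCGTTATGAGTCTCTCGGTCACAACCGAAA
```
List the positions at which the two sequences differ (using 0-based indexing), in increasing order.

0, 20, 27

Differences at position 0 (T→G), position 20 (G→A), position 27 (C→A).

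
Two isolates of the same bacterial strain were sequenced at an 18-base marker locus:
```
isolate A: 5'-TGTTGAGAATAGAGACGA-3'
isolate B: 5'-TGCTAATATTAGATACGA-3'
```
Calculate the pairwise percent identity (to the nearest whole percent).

Mismatches at positions 3, 5, 7, 9, 14 (1-based): 5 of 18.
Identical positions: 13/18 = 72.22% → 72%.

72%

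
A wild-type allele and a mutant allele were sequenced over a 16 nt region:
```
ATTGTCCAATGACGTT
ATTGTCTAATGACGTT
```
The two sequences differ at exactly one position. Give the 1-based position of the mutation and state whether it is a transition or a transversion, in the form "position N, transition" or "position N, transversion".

position 7, transition

The sequences differ only at position 7: C→T (pyrimidine→pyrimidine), a transition.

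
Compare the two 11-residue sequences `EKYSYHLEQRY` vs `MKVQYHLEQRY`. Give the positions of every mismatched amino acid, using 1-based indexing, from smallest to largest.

Differences at position 1 (E→M), position 3 (Y→V), position 4 (S→Q).

1, 3, 4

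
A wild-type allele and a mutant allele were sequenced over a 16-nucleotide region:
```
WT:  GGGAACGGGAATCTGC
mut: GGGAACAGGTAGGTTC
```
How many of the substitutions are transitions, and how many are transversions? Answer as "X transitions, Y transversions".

1 transition, 4 transversions

Transitions (purine↔purine or pyrimidine↔pyrimidine): 7 G→A.
Transversions (purine↔pyrimidine): 10 A→T, 12 T→G, 13 C→G, 15 G→T.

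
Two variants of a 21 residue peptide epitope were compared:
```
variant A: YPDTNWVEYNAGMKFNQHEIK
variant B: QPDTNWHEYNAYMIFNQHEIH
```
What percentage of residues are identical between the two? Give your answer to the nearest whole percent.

76%

Mismatches at positions 1, 7, 12, 14, 21 (1-based): 5 of 21.
Identical positions: 16/21 = 76.19% → 76%.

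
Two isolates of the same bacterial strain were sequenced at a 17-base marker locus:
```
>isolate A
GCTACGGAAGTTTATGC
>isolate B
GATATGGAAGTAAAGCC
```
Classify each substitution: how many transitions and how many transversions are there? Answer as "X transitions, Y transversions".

1 transition, 5 transversions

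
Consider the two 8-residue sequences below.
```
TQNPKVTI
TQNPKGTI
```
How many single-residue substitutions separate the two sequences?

Mismatches (1-based): position 6: V→G.

1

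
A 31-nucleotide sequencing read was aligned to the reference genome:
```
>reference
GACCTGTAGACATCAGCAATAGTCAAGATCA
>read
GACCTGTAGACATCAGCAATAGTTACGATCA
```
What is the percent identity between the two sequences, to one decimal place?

Mismatches at positions 24, 26 (1-based): 2 of 31.
Identical positions: 29/31 = 93.55% → 93.5%.

93.5%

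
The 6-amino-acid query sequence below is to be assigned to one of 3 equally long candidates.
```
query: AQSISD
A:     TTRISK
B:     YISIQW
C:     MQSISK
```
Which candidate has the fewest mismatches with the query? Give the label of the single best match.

Hamming distances to query — A: 4; B: 4; C: 2.
Smallest is C with 2 mismatches.

C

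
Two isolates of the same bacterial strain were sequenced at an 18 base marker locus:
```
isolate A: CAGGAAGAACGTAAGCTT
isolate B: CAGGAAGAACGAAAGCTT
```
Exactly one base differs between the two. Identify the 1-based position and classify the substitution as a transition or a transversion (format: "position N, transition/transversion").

position 12, transversion

Position 12 changes T→A. T is a pyrimidine and A is a purine, so this is a transversion.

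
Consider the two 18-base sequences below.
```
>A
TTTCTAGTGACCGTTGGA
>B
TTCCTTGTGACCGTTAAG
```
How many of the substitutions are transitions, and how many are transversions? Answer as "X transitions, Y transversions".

Mismatches (1-based):
site 3: T→C (pyrimidine→pyrimidine, transition)
site 6: A→T (purine→pyrimidine, transversion)
site 16: G→A (purine→purine, transition)
site 17: G→A (purine→purine, transition)
site 18: A→G (purine→purine, transition)

4 transitions, 1 transversion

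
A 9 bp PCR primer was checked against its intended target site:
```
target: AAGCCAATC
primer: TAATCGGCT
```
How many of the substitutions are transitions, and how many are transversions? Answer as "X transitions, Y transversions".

6 transitions, 1 transversion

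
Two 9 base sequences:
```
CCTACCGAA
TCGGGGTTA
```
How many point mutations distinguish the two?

7

Comparing position by position, 7 bases differ: 1 (C/T), 3 (T/G), 4 (A/G), 5 (C/G), 6 (C/G), 7 (G/T), 8 (A/T).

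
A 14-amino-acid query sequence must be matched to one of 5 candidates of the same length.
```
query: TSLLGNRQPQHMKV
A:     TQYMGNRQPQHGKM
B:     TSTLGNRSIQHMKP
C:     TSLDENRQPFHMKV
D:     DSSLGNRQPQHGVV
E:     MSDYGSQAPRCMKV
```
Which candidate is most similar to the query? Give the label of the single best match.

Hamming distances to query — A: 5; B: 4; C: 3; D: 4; E: 8.
Smallest is C with 3 mismatches.

C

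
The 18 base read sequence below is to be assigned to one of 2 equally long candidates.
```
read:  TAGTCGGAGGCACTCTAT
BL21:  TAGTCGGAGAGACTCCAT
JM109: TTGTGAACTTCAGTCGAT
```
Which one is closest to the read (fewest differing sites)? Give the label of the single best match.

BL21

Hamming distances to read — BL21: 3; JM109: 9.
Smallest is BL21 with 3 mismatches.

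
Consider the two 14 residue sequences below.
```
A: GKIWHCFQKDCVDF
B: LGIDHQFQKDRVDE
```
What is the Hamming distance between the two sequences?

6

Comparing position by position, 6 residues differ: 1 (G/L), 2 (K/G), 4 (W/D), 6 (C/Q), 11 (C/R), 14 (F/E).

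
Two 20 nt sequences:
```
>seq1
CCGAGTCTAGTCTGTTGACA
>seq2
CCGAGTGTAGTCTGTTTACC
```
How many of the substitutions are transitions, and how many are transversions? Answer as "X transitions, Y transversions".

0 transitions, 3 transversions

Transitions (purine↔purine or pyrimidine↔pyrimidine): none.
Transversions (purine↔pyrimidine): 7 C→G, 17 G→T, 20 A→C.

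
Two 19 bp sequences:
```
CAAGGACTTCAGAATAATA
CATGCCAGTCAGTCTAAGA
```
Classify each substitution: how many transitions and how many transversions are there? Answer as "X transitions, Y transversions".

0 transitions, 8 transversions

Transitions (purine↔purine or pyrimidine↔pyrimidine): none.
Transversions (purine↔pyrimidine): 3 A→T, 5 G→C, 6 A→C, 7 C→A, 8 T→G, 13 A→T, 14 A→C, 18 T→G.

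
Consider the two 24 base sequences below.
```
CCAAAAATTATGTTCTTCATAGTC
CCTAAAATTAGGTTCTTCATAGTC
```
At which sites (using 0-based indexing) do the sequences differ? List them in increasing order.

2, 10

Scanning 0-based: 2: A/T; 10: T/G.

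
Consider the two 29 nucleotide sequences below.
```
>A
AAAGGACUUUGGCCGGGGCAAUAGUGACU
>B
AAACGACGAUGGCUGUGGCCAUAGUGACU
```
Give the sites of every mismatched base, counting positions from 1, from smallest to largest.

4, 8, 9, 14, 16, 20

Scanning 1-based: 4: G/C; 8: U/G; 9: U/A; 14: C/U; 16: G/U; 20: A/C.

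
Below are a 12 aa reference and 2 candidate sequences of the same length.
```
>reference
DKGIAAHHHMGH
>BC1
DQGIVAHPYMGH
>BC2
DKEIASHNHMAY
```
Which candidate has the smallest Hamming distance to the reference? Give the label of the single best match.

Hamming distances to reference — BC1: 4; BC2: 5.
Smallest is BC1 with 4 mismatches.

BC1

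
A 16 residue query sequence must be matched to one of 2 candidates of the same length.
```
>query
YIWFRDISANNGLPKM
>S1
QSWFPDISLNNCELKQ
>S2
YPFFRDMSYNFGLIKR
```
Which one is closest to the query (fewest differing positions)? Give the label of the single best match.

Hamming distances to query — S1: 8; S2: 7.
Smallest is S2 with 7 mismatches.

S2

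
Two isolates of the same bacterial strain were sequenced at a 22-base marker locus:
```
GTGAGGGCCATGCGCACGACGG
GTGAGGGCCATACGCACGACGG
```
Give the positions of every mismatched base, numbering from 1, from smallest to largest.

12

Scanning 1-based: 12: G/A.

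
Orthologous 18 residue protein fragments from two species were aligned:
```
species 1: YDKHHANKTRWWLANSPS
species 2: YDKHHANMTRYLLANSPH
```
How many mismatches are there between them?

4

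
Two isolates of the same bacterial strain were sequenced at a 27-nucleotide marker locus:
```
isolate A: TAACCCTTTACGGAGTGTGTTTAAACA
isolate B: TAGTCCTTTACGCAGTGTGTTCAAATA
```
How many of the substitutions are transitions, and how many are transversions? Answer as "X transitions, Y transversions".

Transitions (purine↔purine or pyrimidine↔pyrimidine): 3 A→G, 4 C→T, 22 T→C, 26 C→T.
Transversions (purine↔pyrimidine): 13 G→C.

4 transitions, 1 transversion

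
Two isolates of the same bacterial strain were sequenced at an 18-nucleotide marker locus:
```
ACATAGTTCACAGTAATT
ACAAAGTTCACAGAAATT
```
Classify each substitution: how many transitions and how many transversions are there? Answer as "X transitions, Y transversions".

Transitions (purine↔purine or pyrimidine↔pyrimidine): none.
Transversions (purine↔pyrimidine): 4 T→A, 14 T→A.

0 transitions, 2 transversions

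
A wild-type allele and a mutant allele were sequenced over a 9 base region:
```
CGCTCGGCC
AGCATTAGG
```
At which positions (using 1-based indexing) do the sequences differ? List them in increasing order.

Differences at position 1 (C→A), position 4 (T→A), position 5 (C→T), position 6 (G→T), position 7 (G→A), position 8 (C→G), position 9 (C→G).

1, 4, 5, 6, 7, 8, 9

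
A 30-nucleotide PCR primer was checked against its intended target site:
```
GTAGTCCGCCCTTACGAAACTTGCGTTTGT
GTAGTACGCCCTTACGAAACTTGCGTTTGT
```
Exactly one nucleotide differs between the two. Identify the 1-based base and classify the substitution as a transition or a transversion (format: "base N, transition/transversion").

Base 6 changes C→A. C is a pyrimidine and A is a purine, so this is a transversion.

base 6, transversion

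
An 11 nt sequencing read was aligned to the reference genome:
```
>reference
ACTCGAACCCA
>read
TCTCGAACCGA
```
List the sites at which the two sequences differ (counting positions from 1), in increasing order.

Scanning 1-based: 1: A/T; 10: C/G.

1, 10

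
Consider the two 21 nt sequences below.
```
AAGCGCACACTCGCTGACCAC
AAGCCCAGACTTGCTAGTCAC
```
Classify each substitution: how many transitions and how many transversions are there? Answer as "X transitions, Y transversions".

4 transitions, 2 transversions

Mismatches (1-based):
base 5: G→C (purine→pyrimidine, transversion)
base 8: C→G (pyrimidine→purine, transversion)
base 12: C→T (pyrimidine→pyrimidine, transition)
base 16: G→A (purine→purine, transition)
base 17: A→G (purine→purine, transition)
base 18: C→T (pyrimidine→pyrimidine, transition)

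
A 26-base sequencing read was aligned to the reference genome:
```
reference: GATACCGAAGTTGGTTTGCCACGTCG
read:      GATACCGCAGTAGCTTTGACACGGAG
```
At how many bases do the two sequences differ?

Comparing position by position, 6 bases differ: 8 (A/C), 12 (T/A), 14 (G/C), 19 (C/A), 24 (T/G), 25 (C/A).

6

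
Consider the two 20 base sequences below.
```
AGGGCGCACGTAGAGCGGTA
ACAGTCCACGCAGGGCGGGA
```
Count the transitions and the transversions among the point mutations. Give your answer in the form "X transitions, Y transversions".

4 transitions, 3 transversions

Transitions (purine↔purine or pyrimidine↔pyrimidine): 3 G→A, 5 C→T, 11 T→C, 14 A→G.
Transversions (purine↔pyrimidine): 2 G→C, 6 G→C, 19 T→G.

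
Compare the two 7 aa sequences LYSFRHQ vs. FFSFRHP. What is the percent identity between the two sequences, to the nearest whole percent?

Mismatches at positions 1, 2, 7 (1-based): 3 of 7.
Identical positions: 4/7 = 57.14% → 57%.

57%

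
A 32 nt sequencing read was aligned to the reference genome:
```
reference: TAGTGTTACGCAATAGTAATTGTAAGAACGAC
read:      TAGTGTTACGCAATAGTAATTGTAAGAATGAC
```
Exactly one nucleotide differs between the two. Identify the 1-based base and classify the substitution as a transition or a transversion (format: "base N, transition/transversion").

base 29, transition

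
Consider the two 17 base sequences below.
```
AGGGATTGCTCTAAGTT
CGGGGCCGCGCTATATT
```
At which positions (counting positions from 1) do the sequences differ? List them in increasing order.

1, 5, 6, 7, 10, 14, 15

Differences at position 1 (A→C), position 5 (A→G), position 6 (T→C), position 7 (T→C), position 10 (T→G), position 14 (A→T), position 15 (G→A).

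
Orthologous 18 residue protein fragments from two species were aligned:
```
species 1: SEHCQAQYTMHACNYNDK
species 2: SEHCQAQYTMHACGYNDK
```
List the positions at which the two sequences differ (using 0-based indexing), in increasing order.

Differences at position 13 (N→G).

13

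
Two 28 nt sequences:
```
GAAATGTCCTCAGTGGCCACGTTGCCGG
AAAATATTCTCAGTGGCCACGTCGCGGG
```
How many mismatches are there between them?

5

The sequences differ at bases 1, 6, 8, 23, 26 (1-based) — 5 in total.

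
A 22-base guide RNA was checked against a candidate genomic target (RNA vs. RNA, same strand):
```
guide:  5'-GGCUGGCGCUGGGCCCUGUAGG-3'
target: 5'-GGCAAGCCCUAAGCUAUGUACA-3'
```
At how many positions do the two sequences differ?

9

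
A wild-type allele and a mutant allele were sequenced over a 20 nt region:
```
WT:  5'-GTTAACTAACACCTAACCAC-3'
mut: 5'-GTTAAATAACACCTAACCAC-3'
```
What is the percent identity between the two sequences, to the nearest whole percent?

95%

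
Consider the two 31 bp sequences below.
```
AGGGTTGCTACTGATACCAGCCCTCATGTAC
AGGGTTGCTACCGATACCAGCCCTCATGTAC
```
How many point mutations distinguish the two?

1

Mismatches (1-based): site 12: T→C.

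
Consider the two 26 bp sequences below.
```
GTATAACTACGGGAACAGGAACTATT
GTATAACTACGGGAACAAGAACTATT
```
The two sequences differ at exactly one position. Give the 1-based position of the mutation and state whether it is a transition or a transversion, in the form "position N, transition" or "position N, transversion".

position 18, transition

Position 18 changes G→A. G is a purine and A is a purine, so this is a transition.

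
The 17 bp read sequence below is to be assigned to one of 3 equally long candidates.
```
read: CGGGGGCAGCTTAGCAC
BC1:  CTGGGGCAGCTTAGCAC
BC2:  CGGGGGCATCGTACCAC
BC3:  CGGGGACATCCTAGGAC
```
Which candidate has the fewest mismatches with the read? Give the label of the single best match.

BC1

Hamming distances to read — BC1: 1; BC2: 3; BC3: 4.
Smallest is BC1 with 1 mismatch.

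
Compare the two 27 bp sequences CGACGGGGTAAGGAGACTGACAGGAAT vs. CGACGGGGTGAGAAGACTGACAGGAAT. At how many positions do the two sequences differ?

Comparing position by position, 2 positions differ: 10 (A/G), 13 (G/A).

2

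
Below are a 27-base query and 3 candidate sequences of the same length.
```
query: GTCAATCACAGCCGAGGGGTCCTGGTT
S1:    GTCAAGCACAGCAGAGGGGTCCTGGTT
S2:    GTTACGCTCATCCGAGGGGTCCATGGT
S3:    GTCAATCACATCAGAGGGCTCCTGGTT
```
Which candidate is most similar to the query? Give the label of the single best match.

S1

Hamming distances to query — S1: 2; S2: 8; S3: 3.
Smallest is S1 with 2 mismatches.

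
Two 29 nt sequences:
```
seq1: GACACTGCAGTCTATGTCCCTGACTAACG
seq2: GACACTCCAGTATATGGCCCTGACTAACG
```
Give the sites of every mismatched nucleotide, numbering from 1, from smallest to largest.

7, 12, 17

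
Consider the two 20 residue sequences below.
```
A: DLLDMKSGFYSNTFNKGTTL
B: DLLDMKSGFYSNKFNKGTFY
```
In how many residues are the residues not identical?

Mismatches (1-based): residue 13: T→K; residue 19: T→F; residue 20: L→Y.

3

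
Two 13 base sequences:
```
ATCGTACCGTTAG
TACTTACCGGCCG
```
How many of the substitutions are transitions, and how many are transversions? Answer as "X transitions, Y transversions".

1 transition, 5 transversions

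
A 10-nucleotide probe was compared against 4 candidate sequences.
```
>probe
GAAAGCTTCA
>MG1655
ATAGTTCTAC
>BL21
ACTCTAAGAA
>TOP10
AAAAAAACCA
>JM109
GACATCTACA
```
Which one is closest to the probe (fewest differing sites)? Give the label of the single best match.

MG1655 differs at 8 sites; BL21 differs at 9 sites; TOP10 differs at 5 sites; JM109 differs at 3 sites. The closest is JM109.

JM109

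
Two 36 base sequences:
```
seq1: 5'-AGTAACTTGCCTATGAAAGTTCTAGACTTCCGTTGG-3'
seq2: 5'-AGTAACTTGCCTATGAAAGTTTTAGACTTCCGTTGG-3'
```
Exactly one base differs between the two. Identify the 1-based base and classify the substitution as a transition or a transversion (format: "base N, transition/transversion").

base 22, transition

Base 22 changes C→T. C is a pyrimidine and T is a pyrimidine, so this is a transition.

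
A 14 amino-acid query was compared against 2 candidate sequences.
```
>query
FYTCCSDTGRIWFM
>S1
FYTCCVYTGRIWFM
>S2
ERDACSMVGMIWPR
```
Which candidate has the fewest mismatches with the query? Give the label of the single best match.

S1 differs at 2 residues; S2 differs at 9 residues. The closest is S1.

S1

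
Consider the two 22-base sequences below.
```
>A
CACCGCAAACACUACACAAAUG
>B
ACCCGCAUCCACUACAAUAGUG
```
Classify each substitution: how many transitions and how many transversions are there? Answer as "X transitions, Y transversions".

1 transition, 6 transversions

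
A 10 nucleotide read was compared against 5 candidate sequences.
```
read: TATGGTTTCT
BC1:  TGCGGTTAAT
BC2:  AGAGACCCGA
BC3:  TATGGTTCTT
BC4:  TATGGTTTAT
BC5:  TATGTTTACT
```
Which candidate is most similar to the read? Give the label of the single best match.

BC4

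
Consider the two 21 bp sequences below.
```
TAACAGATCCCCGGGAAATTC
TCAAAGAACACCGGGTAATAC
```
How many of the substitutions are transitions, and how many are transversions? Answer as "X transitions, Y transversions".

0 transitions, 6 transversions

Transitions (purine↔purine or pyrimidine↔pyrimidine): none.
Transversions (purine↔pyrimidine): 2 A→C, 4 C→A, 8 T→A, 10 C→A, 16 A→T, 20 T→A.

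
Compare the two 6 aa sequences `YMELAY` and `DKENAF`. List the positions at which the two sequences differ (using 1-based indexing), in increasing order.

1, 2, 4, 6

Differences at position 1 (Y→D), position 2 (M→K), position 4 (L→N), position 6 (Y→F).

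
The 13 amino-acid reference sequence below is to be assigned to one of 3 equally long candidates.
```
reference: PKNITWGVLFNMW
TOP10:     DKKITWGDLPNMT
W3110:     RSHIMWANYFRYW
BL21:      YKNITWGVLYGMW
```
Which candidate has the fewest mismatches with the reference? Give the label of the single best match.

TOP10 differs at 5 residues; W3110 differs at 9 residues; BL21 differs at 3 residues. The closest is BL21.

BL21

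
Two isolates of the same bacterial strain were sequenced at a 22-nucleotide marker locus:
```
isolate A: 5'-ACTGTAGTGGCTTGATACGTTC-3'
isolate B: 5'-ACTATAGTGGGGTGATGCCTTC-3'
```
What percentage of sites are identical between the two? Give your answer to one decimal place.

5 positions differ (4, 11, 12, 17, 19), so 17 of 22 match: 17/22 = 77.27%.

77.3%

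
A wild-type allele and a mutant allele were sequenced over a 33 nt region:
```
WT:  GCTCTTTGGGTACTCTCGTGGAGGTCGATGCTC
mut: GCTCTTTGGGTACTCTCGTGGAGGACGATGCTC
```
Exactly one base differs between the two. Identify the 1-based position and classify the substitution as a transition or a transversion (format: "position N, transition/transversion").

The sequences differ only at position 25: T→A (pyrimidine→purine), a transversion.

position 25, transversion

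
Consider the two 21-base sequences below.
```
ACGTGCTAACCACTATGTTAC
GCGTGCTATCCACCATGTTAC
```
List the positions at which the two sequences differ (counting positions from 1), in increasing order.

Scanning 1-based: 1: A/G; 9: A/T; 14: T/C.

1, 9, 14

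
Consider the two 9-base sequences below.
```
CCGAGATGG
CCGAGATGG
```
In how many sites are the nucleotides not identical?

0

No positions differ; the sequences are identical.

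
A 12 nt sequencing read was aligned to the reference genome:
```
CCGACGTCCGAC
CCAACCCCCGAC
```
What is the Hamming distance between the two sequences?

The sequences differ at positions 3, 6, 7 (1-based) — 3 in total.

3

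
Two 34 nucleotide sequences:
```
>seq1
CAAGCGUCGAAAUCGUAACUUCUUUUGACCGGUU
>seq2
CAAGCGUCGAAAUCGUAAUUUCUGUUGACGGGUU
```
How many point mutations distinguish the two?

3

Comparing position by position, 3 sites differ: 19 (C/U), 24 (U/G), 30 (C/G).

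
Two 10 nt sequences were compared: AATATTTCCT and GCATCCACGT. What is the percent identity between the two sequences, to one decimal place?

8 positions differ (1, 2, 3, 4, 5, 6, 7, 9), so 2 of 10 match: 2/10 = 20%.

20.0%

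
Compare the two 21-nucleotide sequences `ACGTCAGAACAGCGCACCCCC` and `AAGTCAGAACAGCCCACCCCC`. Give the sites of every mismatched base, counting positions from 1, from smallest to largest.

2, 14

Differences at site 2 (C→A), site 14 (G→C).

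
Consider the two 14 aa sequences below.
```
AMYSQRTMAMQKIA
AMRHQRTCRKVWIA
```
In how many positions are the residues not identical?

7

The sequences differ at positions 3, 4, 8, 9, 10, 11, 12 (1-based) — 7 in total.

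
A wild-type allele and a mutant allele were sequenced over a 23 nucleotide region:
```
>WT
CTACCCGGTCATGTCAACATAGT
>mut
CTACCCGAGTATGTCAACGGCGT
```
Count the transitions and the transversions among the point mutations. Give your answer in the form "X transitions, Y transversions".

3 transitions, 3 transversions

Mismatches (1-based):
position 8: G→A (purine→purine, transition)
position 9: T→G (pyrimidine→purine, transversion)
position 10: C→T (pyrimidine→pyrimidine, transition)
position 19: A→G (purine→purine, transition)
position 20: T→G (pyrimidine→purine, transversion)
position 21: A→C (purine→pyrimidine, transversion)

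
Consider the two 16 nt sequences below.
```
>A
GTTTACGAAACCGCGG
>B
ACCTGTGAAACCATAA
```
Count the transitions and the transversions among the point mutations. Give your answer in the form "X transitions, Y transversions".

Transitions (purine↔purine or pyrimidine↔pyrimidine): 1 G→A, 2 T→C, 3 T→C, 5 A→G, 6 C→T, 13 G→A, 14 C→T, 15 G→A, 16 G→A.
Transversions (purine↔pyrimidine): none.

9 transitions, 0 transversions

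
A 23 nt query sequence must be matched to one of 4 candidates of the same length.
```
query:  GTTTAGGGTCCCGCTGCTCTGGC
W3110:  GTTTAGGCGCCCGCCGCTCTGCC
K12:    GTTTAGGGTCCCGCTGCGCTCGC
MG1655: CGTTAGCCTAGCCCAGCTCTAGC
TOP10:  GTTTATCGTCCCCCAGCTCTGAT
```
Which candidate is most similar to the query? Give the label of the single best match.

W3110 differs at 4 positions; K12 differs at 2 positions; MG1655 differs at 9 positions; TOP10 differs at 6 positions. The closest is K12.

K12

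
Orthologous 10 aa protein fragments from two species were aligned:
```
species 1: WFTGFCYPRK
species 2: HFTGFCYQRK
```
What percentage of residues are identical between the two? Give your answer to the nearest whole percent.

Mismatches at positions 1, 8 (1-based): 2 of 10.
Identical positions: 8/10 = 80% → 80%.

80%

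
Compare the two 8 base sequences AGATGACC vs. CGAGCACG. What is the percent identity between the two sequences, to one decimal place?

50.0%

4 positions differ (1, 4, 5, 8), so 4 of 8 match: 4/8 = 50%.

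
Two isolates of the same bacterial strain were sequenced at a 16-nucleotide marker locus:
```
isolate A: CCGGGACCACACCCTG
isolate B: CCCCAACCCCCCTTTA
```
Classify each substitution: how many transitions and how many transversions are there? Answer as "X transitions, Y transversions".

4 transitions, 4 transversions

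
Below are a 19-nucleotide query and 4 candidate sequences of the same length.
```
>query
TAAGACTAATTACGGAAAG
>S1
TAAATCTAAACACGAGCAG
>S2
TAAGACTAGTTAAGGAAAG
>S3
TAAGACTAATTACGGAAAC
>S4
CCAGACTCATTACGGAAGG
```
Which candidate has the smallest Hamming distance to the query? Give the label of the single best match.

S1 differs at 7 bases; S2 differs at 2 bases; S3 differs at 1 base; S4 differs at 4 bases. The closest is S3.

S3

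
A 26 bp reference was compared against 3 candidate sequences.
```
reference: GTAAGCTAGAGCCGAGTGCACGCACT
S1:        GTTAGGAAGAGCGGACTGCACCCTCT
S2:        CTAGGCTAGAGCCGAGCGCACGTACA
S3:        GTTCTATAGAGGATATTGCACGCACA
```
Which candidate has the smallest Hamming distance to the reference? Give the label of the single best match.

S1 differs at 7 positions; S2 differs at 5 positions; S3 differs at 9 positions. The closest is S2.

S2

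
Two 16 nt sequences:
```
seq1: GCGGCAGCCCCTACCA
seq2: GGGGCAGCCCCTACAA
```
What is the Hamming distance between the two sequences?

Mismatches (1-based): position 2: C→G; position 15: C→A.

2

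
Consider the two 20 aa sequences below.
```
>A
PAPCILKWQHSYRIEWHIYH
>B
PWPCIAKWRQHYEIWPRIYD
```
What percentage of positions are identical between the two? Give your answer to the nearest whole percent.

50%

10 positions differ (2, 6, 9, 10, 11, 13, 15, 16, 17, 20), so 10 of 20 match: 10/20 = 50%.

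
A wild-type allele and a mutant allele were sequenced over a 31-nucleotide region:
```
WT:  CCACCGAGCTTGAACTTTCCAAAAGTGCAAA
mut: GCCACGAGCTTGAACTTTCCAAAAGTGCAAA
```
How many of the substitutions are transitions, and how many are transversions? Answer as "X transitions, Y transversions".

0 transitions, 3 transversions

Mismatches (1-based):
position 1: C→G (pyrimidine→purine, transversion)
position 3: A→C (purine→pyrimidine, transversion)
position 4: C→A (pyrimidine→purine, transversion)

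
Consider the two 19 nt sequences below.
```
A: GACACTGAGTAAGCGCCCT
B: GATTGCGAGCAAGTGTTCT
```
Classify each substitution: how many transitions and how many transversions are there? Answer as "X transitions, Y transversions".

6 transitions, 2 transversions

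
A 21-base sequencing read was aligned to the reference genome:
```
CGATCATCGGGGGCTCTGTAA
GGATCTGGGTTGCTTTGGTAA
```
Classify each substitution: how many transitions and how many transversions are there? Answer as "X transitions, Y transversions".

2 transitions, 8 transversions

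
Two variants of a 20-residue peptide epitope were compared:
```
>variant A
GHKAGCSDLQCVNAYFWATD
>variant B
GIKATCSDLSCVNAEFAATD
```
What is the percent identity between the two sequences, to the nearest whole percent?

Mismatches at positions 2, 5, 10, 15, 17 (1-based): 5 of 20.
Identical positions: 15/20 = 75% → 75%.

75%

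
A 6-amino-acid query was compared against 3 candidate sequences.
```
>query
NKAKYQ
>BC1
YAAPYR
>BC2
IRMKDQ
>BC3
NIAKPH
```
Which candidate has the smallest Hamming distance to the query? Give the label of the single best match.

Hamming distances to query — BC1: 4; BC2: 4; BC3: 3.
Smallest is BC3 with 3 mismatches.

BC3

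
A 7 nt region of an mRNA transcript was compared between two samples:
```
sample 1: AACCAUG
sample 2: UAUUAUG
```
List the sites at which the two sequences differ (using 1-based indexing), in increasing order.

Differences at site 1 (A→U), site 3 (C→U), site 4 (C→U).

1, 3, 4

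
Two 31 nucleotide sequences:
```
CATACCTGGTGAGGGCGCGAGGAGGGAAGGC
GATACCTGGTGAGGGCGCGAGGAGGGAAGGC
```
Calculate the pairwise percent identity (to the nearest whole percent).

Mismatch at position 1 (1-based): 1 of 31.
Identical positions: 30/31 = 96.77% → 97%.

97%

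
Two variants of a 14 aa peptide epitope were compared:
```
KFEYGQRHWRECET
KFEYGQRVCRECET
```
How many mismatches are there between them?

2

The sequences differ at positions 8, 9 (1-based) — 2 in total.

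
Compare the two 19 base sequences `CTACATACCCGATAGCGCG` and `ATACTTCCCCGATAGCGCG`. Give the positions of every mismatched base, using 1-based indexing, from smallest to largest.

1, 5, 7

Differences at position 1 (C→A), position 5 (A→T), position 7 (A→C).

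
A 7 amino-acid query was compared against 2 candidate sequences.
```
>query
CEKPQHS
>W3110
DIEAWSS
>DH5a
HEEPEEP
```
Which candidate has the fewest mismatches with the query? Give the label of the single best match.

DH5a

W3110 differs at 6 residues; DH5a differs at 5 residues. The closest is DH5a.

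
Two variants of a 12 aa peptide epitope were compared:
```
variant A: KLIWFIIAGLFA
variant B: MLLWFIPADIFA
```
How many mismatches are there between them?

5

Mismatches (1-based): position 1: K→M; position 3: I→L; position 7: I→P; position 9: G→D; position 10: L→I.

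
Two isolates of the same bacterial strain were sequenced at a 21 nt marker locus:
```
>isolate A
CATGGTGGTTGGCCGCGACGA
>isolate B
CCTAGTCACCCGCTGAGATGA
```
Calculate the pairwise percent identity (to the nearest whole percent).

52%

Mismatches at positions 2, 4, 7, 8, 9, 10, 11, 14, 16, 19 (1-based): 10 of 21.
Identical positions: 11/21 = 52.38% → 52%.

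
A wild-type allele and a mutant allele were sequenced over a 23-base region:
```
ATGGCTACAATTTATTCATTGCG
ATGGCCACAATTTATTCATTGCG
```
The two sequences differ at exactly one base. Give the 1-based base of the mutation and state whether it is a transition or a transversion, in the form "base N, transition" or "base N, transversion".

The sequences differ only at base 6: T→C (pyrimidine→pyrimidine), a transition.

base 6, transition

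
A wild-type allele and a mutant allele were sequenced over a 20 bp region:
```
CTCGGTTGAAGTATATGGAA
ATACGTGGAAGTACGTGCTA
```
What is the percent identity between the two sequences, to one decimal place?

Mismatches at positions 1, 3, 4, 7, 14, 15, 18, 19 (1-based): 8 of 20.
Identical positions: 12/20 = 60% → 60.0%.

60.0%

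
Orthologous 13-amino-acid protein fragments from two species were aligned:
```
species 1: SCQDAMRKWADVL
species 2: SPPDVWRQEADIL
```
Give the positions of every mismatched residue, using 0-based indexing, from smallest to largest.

Differences at position 1 (C→P), position 2 (Q→P), position 4 (A→V), position 5 (M→W), position 7 (K→Q), position 8 (W→E), position 11 (V→I).

1, 2, 4, 5, 7, 8, 11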